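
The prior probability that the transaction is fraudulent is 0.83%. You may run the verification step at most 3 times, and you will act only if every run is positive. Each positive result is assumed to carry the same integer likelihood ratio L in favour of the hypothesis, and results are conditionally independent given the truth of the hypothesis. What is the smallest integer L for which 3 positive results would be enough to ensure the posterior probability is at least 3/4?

Prior odds = 0.0083/0.9917 = 83/9917.
Target odds = 0.75/0.25 = 3.
Need L³ ≥ 3 ÷ (83/9917) = 29751/83.
7³ = 343 < 29751/83 ≤ 512 = 8³, so L = 8.

8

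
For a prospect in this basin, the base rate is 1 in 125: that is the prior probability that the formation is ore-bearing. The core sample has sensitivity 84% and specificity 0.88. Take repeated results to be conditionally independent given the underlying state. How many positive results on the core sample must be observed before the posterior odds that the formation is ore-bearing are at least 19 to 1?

Prior odds = 0.008/0.992 = 1/124.
False-positive rate = 1 − 0.88 = 0.12; likelihood ratio of a positive = 0.84/0.12 = 7.
Target odds = 19.
Require 7ⁿ ≥ 19 ÷ (1/124) = 2356.
7³ = 343 falls short of 2356 but 7⁴ = 2401 reaches it, so n = 4.

4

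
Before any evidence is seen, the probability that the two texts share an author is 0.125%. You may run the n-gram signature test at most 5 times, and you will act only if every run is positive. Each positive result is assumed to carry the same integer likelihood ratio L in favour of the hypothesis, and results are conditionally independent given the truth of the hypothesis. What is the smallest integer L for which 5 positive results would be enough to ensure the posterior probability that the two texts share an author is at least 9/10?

6

Prior odds = 0.00125/0.99875 = 1/799.
Target odds = 0.9/0.1 = 9.
Need L⁵ ≥ 9 ÷ (1/799) = 7191.
5⁵ = 3125 < 7191 ≤ 7776 = 6⁵, so L = 6.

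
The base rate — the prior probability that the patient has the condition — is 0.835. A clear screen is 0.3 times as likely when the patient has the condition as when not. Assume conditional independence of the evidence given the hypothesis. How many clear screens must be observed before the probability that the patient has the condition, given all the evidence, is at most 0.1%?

Prior odds: 0.835 ÷ 0.165 = 167/33.
Likelihood ratio per clear screen = 0.3.
Target posterior odds = 0.001/0.999 = 1/999.
Need (167/33) × 0.3ⁿ ≤ 1/999, i.e. 0.3ⁿ ≤ 11/55611.
0.3⁷ = 2187/10000000 is still above 11/55611 but 0.3⁸ = 6561/100000000 is at or below it, so n = 8.

8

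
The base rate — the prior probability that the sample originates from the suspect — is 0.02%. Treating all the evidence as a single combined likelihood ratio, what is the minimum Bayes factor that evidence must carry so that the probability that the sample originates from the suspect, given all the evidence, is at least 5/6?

24995

Prior odds = 0.0002/0.9998 = 1/4999.
Target odds = (5/6)/(1/6) = 5.
Required Bayes factor = 5 ÷ (1/4999) = 24995.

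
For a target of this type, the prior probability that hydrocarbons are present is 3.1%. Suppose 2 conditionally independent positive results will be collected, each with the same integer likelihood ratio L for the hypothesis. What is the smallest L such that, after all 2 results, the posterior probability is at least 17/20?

14

Prior odds = 0.031/0.969 = 31/969.
Target odds = 0.85/0.15 = 17/3.
Need L² ≥ 17/3 ÷ (31/969) = 5491/31.
13² = 169 < 5491/31 ≤ 196 = 14², so L = 14.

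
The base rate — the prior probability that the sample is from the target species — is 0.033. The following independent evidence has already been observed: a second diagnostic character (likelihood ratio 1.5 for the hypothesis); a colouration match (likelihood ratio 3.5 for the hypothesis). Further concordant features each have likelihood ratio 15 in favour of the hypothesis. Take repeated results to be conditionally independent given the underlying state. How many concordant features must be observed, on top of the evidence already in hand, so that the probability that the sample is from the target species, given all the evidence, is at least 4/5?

2

Prior odds = 0.033/0.967 = 33/967.
Combined Bayes factor of the evidence already in hand = 1.5 × 3.5 = 5.25.
Odds after that evidence = (33/967) × 5.25 = 693/3868.
Target odds = 0.8/0.2 = 4.
Need 15ⁿ ≥ 4 ÷ (693/3868) = 15472/693.
15¹ = 15 falls short of 15472/693 but 15² = 225 reaches it, so n = 2.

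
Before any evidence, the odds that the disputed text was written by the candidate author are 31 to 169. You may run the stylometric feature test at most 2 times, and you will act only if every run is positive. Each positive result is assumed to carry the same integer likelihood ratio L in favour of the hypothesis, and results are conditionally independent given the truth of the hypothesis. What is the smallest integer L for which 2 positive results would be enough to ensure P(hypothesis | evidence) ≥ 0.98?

Prior odds = 31/169.
Target odds = 0.98/0.02 = 49.
Need L² ≥ 49 ÷ (31/169) = 8281/31.
16² = 256 < 8281/31 ≤ 289 = 17², so L = 17.

17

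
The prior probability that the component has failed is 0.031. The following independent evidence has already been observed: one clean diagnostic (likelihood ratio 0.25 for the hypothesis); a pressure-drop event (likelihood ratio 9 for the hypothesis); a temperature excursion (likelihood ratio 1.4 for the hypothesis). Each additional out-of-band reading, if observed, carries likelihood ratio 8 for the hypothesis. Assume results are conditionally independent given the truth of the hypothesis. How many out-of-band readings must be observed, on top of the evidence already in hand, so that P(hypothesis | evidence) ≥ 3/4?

Prior odds = 0.031/0.969 = 31/969.
Combined Bayes factor of the evidence already in hand = 0.25 × 9 × 1.4 = 3.15.
Odds after that evidence = (31/969) × 3.15 = 651/6460.
Target odds = 0.75/0.25 = 3.
Need 8ⁿ ≥ 3 ÷ (651/6460) = 6460/217.
8¹ = 8 falls short of 6460/217 but 8² = 64 reaches it, so n = 2.

2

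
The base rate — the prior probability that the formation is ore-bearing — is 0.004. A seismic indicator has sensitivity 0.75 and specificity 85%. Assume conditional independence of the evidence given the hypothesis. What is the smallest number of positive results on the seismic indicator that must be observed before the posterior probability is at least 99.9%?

8

Prior odds: 0.004 ÷ 0.996 = 1/249.
False-positive rate = 1 − 0.85 = 0.15; likelihood ratio of a positive = 0.75/0.15 = 5.
Target odds: 0.999 ÷ 0.001 = 999.
Need (1/249) × 5ⁿ ≥ 999, i.e. 5ⁿ ≥ 248751.
5⁷ = 78125 falls short of 248751 but 5⁸ = 390625 reaches it, so n = 8.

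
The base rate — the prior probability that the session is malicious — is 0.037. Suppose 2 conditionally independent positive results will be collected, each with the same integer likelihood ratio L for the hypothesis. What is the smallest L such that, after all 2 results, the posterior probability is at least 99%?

51

Prior odds = 0.037/0.963 = 37/963.
Target odds = 0.99/0.01 = 99.
Need L² ≥ 99 ÷ (37/963) = 95337/37.
50² = 2500 < 95337/37 ≤ 2601 = 51², so L = 51.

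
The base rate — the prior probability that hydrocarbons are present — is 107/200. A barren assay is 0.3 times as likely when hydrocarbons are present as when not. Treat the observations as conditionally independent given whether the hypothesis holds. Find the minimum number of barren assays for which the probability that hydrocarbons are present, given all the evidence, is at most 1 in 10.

2

Prior odds = 0.535/0.465 = 107/93.
Likelihood ratio per barren assay = 0.3.
Target odds: 0.1 ÷ 0.9 = 1/9.
Require 0.3ⁿ ≤ 1/9 ÷ (107/93) = 31/321.
0.3¹ = 0.3 is still above 31/321 but 0.3² = 0.09 is at or below it, so n = 2.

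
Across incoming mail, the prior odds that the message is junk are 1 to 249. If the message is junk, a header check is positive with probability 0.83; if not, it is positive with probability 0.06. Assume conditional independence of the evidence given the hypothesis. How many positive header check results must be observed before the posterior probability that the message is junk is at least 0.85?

Prior odds = 1/249.
Likelihood ratio of a positive = 0.83/0.06 = 83/6.
Target odds: 0.85 ÷ 0.15 = 17/3.
Need (1/249) × (83/6)ⁿ ≥ 17/3, i.e. (83/6)ⁿ ≥ 1411.
(83/6)² = 6889/36 falls short of 1411 but (83/6)³ = 571787/216 reaches it, so n = 3.

3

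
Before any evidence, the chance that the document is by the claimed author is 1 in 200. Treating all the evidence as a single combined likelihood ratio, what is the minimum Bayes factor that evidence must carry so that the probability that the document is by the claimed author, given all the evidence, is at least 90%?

Prior odds = 0.005/0.995 = 1/199.
Target odds = 0.9/0.1 = 9.
Required Bayes factor = 9 ÷ (1/199) = 1791.

1791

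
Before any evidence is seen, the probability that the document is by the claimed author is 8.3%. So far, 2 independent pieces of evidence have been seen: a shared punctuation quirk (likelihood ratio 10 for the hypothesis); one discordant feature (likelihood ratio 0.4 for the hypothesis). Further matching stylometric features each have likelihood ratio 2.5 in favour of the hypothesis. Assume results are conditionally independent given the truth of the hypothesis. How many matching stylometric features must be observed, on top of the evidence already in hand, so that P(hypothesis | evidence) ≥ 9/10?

4

Prior odds = 0.083/0.917 = 83/917.
Combined Bayes factor of the evidence already in hand = 10 × 0.4 = 4.
Odds after that evidence = (83/917) × 4 = 332/917.
Target odds = 0.9/0.1 = 9.
Need 2.5ⁿ ≥ 9 ÷ (332/917) = 8253/332.
2.5³ = 15.625 falls short of 8253/332 but 2.5⁴ = 39.0625 reaches it, so n = 4.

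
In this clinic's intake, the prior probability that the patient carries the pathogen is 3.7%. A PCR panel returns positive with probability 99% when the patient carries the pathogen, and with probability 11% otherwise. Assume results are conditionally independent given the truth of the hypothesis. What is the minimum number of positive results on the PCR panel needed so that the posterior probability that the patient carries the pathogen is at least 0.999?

5

Prior odds = 0.037/0.963 = 37/963.
Likelihood ratio of a positive result = 0.99/0.11 = 9.
Target posterior odds = 0.999/0.001 = 999.
Require 9ⁿ ≥ 999 ÷ (37/963) = 26001.
9⁴ = 6561 falls short of 26001 but 9⁵ = 59049 reaches it, so n = 5.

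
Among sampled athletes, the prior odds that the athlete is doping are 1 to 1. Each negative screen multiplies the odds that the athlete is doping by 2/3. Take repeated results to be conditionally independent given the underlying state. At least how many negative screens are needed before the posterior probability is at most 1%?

Prior odds = 1.
Likelihood ratio per negative screen = 2/3.
Target odds: 0.01 ÷ 0.99 = 1/99.
Require (2/3)ⁿ ≤ 1/99 ÷ 1 = 1/99.
(2/3)¹¹ = 2048/177147 is still above 1/99 but (2/3)¹² = 4096/531441 is at or below it, so n = 12.

12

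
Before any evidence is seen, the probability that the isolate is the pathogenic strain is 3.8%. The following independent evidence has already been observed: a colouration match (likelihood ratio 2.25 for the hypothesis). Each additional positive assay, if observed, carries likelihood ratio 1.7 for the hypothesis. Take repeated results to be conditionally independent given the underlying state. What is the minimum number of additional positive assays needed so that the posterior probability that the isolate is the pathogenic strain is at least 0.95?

11

Prior odds = 0.038/0.962 = 19/481.
Bayes factor of the evidence already in hand = 2.25.
Odds after that evidence = (19/481) × 2.25 = 171/1924.
Target odds = 0.95/0.05 = 19.
Need 1.7ⁿ ≥ 19 ÷ (171/1924) = 1924/9.
1.7¹⁰ ≈201.599 falls short of 1924/9 but 1.7¹¹ ≈342.719 reaches it, so n = 11.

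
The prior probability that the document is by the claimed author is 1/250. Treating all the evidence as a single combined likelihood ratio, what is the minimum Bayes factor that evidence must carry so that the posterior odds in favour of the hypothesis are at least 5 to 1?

Prior odds = 0.004/0.996 = 1/249.
Target odds = 5.
Required Bayes factor = 5 ÷ (1/249) = 1245.

1245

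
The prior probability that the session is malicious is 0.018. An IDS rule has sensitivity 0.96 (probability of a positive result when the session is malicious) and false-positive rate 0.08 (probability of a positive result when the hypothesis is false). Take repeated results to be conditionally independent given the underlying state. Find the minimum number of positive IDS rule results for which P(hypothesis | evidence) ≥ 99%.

Prior odds = 0.018/0.982 = 9/491.
Likelihood ratio of a positive result = 0.96/0.08 = 12.
Target odds: 0.99 ÷ 0.01 = 99.
Need (9/491) × 12ⁿ ≥ 99, i.e. 12ⁿ ≥ 5401.
12³ = 1728 falls short of 5401 but 12⁴ = 20736 reaches it, so n = 4.

4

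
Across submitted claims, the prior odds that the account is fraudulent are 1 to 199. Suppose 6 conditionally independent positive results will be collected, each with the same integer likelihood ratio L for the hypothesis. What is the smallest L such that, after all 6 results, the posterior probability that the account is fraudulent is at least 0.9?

4

Prior odds = 1/199.
Target odds = 0.9/0.1 = 9.
Need L⁶ ≥ 9 ÷ (1/199) = 1791.
3⁶ = 729 < 1791 ≤ 4096 = 4⁶, so L = 4.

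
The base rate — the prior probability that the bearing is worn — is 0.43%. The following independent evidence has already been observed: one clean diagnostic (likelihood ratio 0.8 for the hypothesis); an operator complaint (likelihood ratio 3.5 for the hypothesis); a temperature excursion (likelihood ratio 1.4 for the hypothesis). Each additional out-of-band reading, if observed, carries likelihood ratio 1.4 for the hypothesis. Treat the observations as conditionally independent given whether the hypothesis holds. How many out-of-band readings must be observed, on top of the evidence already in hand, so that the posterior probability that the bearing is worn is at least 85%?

Prior odds = 0.0043/0.9957 = 43/9957.
Combined Bayes factor of the evidence already in hand = 0.8 × 3.5 × 1.4 = 3.92.
Odds after that evidence = (43/9957) × 3.92 = 4214/248925.
Target odds = 0.85/0.15 = 17/3.
Need 1.4ⁿ ≥ 17/3 ÷ (4214/248925) = 1410575/4214.
1.4¹⁷ ≈304.913 falls short of 1410575/4214 but 1.4¹⁸ ≈426.879 reaches it, so n = 18.

18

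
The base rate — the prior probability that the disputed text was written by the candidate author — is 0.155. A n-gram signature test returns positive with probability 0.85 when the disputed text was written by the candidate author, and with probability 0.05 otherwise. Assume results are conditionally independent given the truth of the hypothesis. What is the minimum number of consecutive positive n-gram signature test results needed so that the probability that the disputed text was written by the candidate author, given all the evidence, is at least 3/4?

1

Prior odds = 0.155/0.845 = 31/169.
Likelihood ratio of a positive result = 0.85/0.05 = 17.
Target odds: 0.75 ÷ 0.25 = 3.
Require 17ⁿ ≥ 3 ÷ (31/169) = 507/31.
17¹ = 17, which meets the required 507/31; so n = 1.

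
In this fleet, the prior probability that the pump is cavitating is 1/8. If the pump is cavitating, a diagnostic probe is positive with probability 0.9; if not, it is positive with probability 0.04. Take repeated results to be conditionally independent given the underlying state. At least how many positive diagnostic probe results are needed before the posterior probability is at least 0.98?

Prior odds = 0.125/0.875 = 1/7.
Likelihood ratio of a positive = 0.9/0.04 = 22.5.
Target odds: 0.98 ÷ 0.02 = 49.
Need (1/7) × 22.5ⁿ ≥ 49, i.e. 22.5ⁿ ≥ 343.
22.5¹ = 22.5 falls short of 343 but 22.5² = 506.25 reaches it, so n = 2.

2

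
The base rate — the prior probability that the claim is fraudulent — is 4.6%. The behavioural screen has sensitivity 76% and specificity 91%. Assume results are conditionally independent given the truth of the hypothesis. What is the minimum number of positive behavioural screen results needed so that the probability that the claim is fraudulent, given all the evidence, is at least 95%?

Prior odds = 0.046/0.954 = 23/477.
False-positive rate = 1 − 0.91 = 0.09; likelihood ratio of a positive = 0.76/0.09 = 76/9.
Target odds: 0.95 ÷ 0.05 = 19.
Need (23/477) × (76/9)ⁿ ≥ 19, i.e. (76/9)ⁿ ≥ 9063/23.
(76/9)² = 5776/81 falls short of 9063/23 but (76/9)³ = 438976/729 reaches it, so n = 3.

3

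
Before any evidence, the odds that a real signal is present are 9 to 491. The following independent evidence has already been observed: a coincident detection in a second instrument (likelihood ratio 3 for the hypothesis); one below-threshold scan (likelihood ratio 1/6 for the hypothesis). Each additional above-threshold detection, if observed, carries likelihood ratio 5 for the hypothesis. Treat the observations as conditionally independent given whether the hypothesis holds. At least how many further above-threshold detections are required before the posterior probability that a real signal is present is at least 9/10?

Prior odds = 9/491.
Combined Bayes factor of the evidence already in hand = 3 × (1/6) = 0.5.
Odds after that evidence = (9/491) × 0.5 = 9/982.
Target odds = 0.9/0.1 = 9.
Need 5ⁿ ≥ 9 ÷ (9/982) = 982.
5⁴ = 625 falls short of 982 but 5⁵ = 3125 reaches it, so n = 5.

5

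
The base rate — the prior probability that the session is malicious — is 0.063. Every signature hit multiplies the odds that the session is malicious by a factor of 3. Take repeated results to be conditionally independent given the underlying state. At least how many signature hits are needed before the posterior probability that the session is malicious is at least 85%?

Prior odds: 0.063 ÷ 0.937 = 63/937.
Likelihood ratio per signature hit = 3.
Target odds: 0.85 ÷ 0.15 = 17/3.
Need (63/937) × 3ⁿ ≥ 17/3, i.e. 3ⁿ ≥ 15929/189.
3⁴ = 81 falls short of 15929/189 but 3⁵ = 243 reaches it, so n = 5.

5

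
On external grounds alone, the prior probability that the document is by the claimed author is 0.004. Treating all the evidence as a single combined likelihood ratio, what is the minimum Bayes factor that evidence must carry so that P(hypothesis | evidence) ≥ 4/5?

Prior odds = 0.004/0.996 = 1/249.
Target odds = 0.8/0.2 = 4.
Required Bayes factor = 4 ÷ (1/249) = 996.

996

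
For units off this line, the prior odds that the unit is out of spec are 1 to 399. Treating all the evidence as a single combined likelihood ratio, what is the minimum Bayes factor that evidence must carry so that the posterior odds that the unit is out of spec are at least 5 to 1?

Prior odds = 1/399.
Target odds = 5.
Required Bayes factor = 5 ÷ (1/399) = 1995.

1995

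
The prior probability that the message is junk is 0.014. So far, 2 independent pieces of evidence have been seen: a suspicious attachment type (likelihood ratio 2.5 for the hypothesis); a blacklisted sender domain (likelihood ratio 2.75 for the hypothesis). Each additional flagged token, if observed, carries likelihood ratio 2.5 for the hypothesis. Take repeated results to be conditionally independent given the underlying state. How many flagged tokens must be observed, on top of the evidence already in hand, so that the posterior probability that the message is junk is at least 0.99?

Prior odds = 0.014/0.986 = 7/493.
Combined Bayes factor of the evidence already in hand = 2.5 × 2.75 = 6.875.
Odds after that evidence = (7/493) × 6.875 = 385/3944.
Target odds = 0.99/0.01 = 99.
Need 2.5ⁿ ≥ 99 ÷ (385/3944) = 35496/35.
2.5⁷ = 610.3515625 falls short of 35496/35 but 2.5⁸ = 390625/256 reaches it, so n = 8.

8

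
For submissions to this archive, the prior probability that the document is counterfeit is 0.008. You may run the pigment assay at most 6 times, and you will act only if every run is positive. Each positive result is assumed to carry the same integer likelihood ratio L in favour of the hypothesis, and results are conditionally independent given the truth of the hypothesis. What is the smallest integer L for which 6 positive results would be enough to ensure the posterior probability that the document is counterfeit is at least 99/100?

Prior odds = 0.008/0.992 = 1/124.
Target odds = 0.99/0.01 = 99.
Need L⁶ ≥ 99 ÷ (1/124) = 12276.
4⁶ = 4096 < 12276 ≤ 15625 = 5⁶, so L = 5.

5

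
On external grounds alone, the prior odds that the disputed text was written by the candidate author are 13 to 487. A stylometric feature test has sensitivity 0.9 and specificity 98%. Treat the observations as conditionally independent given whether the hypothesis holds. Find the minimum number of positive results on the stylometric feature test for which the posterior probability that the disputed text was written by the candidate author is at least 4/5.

2

Prior odds = 13/487.
False-positive rate = 1 − 0.98 = 0.02; likelihood ratio of a positive = 0.9/0.02 = 45.
Target posterior odds = 0.8/0.2 = 4.
Require 45ⁿ ≥ 4 ÷ (13/487) = 1948/13.
45¹ = 45 falls short of 1948/13 but 45² = 2025 reaches it, so n = 2.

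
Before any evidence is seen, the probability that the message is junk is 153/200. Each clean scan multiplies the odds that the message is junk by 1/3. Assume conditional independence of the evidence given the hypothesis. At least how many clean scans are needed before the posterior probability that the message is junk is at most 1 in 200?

6

Prior odds = 0.765/0.235 = 153/47.
Likelihood ratio per clean scan = 1/3.
Target posterior odds = 0.005/0.995 = 1/199.
Require (1/3)ⁿ ≤ 1/199 ÷ (153/47) = 47/30447.
(1/3)⁵ = 1/243 is still above 47/30447 but (1/3)⁶ = 1/729 is at or below it, so n = 6.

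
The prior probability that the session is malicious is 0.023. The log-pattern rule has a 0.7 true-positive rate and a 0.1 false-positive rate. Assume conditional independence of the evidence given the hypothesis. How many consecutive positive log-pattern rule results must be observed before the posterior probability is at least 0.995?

Prior odds: 0.023 ÷ 0.977 = 23/977.
Likelihood ratio of a positive result = 0.7/0.1 = 7.
Target posterior odds = 0.995/0.005 = 199.
Need (23/977) × 7ⁿ ≥ 199, i.e. 7ⁿ ≥ 194423/23.
7⁴ = 2401 falls short of 194423/23 but 7⁵ = 16807 reaches it, so n = 5.

5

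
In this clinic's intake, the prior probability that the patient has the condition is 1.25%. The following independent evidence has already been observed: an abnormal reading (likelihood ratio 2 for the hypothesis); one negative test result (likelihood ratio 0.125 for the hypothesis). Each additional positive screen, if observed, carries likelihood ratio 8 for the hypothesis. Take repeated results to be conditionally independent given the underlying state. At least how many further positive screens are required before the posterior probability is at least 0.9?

4

Prior odds = 0.0125/0.9875 = 1/79.
Combined Bayes factor of the evidence already in hand = 2 × 0.125 = 0.25.
Odds after that evidence = (1/79) × 0.25 = 1/316.
Target odds = 0.9/0.1 = 9.
Need 8ⁿ ≥ 9 ÷ (1/316) = 2844.
8³ = 512 falls short of 2844 but 8⁴ = 4096 reaches it, so n = 4.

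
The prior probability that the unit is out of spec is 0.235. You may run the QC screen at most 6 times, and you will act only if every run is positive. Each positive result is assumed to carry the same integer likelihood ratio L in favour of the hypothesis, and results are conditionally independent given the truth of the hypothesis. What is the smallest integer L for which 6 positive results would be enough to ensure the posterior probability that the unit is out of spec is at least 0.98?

3

Prior odds = 0.235/0.765 = 47/153.
Target odds = 0.98/0.02 = 49.
Need L⁶ ≥ 49 ÷ (47/153) = 7497/47.
2⁶ = 64 < 7497/47 ≤ 729 = 3⁶, so L = 3.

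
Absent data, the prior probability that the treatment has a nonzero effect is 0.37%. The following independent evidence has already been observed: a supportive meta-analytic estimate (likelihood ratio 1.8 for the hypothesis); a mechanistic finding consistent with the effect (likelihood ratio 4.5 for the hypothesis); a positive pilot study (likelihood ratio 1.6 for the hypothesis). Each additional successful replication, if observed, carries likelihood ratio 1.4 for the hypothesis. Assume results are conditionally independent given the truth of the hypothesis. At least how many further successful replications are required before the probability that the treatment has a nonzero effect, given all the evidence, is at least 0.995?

Prior odds = 0.0037/0.9963 = 37/9963.
Combined Bayes factor of the evidence already in hand = 1.8 × 4.5 × 1.6 = 12.96.
Odds after that evidence = (37/9963) × 12.96 = 148/3075.
Target odds = 0.995/0.005 = 199.
Need 1.4ⁿ ≥ 199 ÷ (148/3075) = 611925/148.
1.4²⁴ ≈3214.2 falls short of 611925/148 but 1.4²⁵ ≈4499.88 reaches it, so n = 25.

25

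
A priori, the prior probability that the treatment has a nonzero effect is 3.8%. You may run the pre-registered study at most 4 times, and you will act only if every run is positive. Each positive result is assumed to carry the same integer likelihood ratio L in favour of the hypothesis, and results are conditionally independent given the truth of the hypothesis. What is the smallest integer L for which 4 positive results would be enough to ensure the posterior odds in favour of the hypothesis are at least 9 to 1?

Prior odds = 0.038/0.962 = 19/481.
Target odds = 9.
Need L⁴ ≥ 9 ÷ (19/481) = 4329/19.
3⁴ = 81 < 4329/19 ≤ 256 = 4⁴, so L = 4.

4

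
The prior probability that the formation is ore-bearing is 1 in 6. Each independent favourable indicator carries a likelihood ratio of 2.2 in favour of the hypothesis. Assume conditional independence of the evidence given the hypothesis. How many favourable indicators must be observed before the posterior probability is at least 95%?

Prior odds: (1/6) ÷ (5/6) = 0.2.
Likelihood ratio per favourable indicator = 2.2.
Target posterior odds = 0.95/0.05 = 19.
Need 0.2 × 2.2ⁿ ≥ 19, i.e. 2.2ⁿ ≥ 95.
2.2⁵ = 51.53632 falls short of 95 but 2.2⁶ = 1771561/15625 reaches it, so n = 6.

6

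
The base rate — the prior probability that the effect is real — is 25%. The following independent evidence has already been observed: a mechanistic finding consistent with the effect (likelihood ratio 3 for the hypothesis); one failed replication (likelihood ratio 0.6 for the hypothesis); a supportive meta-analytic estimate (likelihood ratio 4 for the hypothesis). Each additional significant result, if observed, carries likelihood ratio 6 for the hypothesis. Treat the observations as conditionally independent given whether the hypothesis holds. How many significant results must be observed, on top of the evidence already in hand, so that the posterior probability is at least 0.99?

3

Prior odds = 0.25/0.75 = 1/3.
Combined Bayes factor of the evidence already in hand = 3 × 0.6 × 4 = 7.2.
Odds after that evidence = (1/3) × 7.2 = 2.4.
Target odds = 0.99/0.01 = 99.
Need 6ⁿ ≥ 99 ÷ 2.4 = 41.25.
6² = 36 falls short of 41.25 but 6³ = 216 reaches it, so n = 3.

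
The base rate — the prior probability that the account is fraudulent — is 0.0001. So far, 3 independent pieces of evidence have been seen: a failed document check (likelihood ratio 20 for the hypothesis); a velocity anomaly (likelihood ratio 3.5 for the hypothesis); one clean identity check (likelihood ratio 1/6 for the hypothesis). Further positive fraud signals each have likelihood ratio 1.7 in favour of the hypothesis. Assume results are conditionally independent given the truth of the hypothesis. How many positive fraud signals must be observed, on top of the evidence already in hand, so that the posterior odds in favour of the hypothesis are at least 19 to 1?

Prior odds = 0.0001/0.9999 = 1/9999.
Combined Bayes factor of the evidence already in hand = 20 × 3.5 × (1/6) = 35/3.
Odds after that evidence = (1/9999) × 35/3 = 35/29997.
Target odds = 19.
Need 1.7ⁿ ≥ 19 ÷ (35/29997) = 569943/35.
1.7¹⁸ ≈14063.1 falls short of 569943/35 but 1.7¹⁹ ≈23907.2 reaches it, so n = 19.

19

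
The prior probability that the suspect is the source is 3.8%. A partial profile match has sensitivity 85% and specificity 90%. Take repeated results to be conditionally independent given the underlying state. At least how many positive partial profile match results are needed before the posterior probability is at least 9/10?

3

Prior odds = 0.038/0.962 = 19/481.
False-positive rate = 1 − 0.9 = 0.1; likelihood ratio of a positive = 0.85/0.1 = 8.5.
Target posterior odds = 0.9/0.1 = 9.
Need (19/481) × 8.5ⁿ ≥ 9, i.e. 8.5ⁿ ≥ 4329/19.
8.5² = 72.25 falls short of 4329/19 but 8.5³ = 614.125 reaches it, so n = 3.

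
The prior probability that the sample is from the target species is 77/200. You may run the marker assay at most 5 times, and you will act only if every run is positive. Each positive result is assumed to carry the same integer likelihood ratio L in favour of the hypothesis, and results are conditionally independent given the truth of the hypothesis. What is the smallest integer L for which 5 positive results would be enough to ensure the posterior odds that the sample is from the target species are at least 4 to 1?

Prior odds = 0.385/0.615 = 77/123.
Target odds = 4.
Need L⁵ ≥ 4 ÷ (77/123) = 492/77.
1⁵ = 1 < 492/77 ≤ 32 = 2⁵, so L = 2.

2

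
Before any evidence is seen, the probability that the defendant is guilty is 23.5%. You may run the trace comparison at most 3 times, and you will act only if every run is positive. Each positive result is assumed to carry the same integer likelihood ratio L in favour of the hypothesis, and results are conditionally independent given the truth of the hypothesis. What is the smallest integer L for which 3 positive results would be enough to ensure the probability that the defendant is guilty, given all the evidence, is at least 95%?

4

Prior odds = 0.235/0.765 = 47/153.
Target odds = 0.95/0.05 = 19.
Need L³ ≥ 19 ÷ (47/153) = 2907/47.
3³ = 27 < 2907/47 ≤ 64 = 4³, so L = 4.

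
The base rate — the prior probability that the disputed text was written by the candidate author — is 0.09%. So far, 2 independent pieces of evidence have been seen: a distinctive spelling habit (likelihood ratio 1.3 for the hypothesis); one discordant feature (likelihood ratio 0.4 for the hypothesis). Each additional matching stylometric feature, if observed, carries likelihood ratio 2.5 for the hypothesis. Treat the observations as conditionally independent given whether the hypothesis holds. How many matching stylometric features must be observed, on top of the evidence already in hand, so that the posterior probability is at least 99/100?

Prior odds = 0.0009/0.9991 = 9/9991.
Combined Bayes factor of the evidence already in hand = 1.3 × 0.4 = 0.52.
Odds after that evidence = (9/9991) × 0.52 = 117/249775.
Target odds = 0.99/0.01 = 99.
Need 2.5ⁿ ≥ 99 ÷ (117/249775) = 2747525/13.
2.5¹³ ≈149012 falls short of 2747525/13 but 2.5¹⁴ ≈372529 reaches it, so n = 14.

14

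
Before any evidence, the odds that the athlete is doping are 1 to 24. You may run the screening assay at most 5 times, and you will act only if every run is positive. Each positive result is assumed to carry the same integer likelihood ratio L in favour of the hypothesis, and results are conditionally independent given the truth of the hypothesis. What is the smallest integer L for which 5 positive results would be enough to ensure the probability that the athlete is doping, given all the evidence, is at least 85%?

Prior odds = 1/24.
Target odds = 0.85/0.15 = 17/3.
Need L⁵ ≥ 17/3 ÷ (1/24) = 136.
2⁵ = 32 < 136 ≤ 243 = 3⁵, so L = 3.

3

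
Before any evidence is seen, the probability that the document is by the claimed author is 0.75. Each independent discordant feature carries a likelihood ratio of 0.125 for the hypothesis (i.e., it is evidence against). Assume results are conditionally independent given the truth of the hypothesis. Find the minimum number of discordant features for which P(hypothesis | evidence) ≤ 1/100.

Prior odds = 0.75/0.25 = 3.
Likelihood ratio per discordant feature = 0.125.
Target posterior odds = 0.01/0.99 = 1/99.
Require 0.125ⁿ ≤ 1/99 ÷ 3 = 1/297.
0.125² = 0.015625 is still above 1/297 but 0.125³ = 0.001953125 is at or below it, so n = 3.

3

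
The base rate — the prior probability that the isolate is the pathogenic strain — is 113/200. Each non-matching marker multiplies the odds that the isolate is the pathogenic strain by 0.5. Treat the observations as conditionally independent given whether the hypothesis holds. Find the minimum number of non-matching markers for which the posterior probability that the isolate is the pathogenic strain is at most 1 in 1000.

Prior odds: 0.565 ÷ 0.435 = 113/87.
Likelihood ratio per non-matching marker = 0.5.
Target posterior odds = 0.001/0.999 = 1/999.
Need (113/87) × 0.5ⁿ ≤ 1/999, i.e. 0.5ⁿ ≤ 29/37629.
0.5¹⁰ = 1/1024 is still above 29/37629 but 0.5¹¹ = 1/2048 is at or below it, so n = 11.

11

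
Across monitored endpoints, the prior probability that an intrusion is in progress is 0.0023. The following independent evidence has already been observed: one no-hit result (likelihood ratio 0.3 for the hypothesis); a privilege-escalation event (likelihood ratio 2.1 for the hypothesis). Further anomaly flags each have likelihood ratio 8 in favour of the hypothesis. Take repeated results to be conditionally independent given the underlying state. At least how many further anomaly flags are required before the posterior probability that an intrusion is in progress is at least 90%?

5

Prior odds = 0.0023/0.9977 = 23/9977.
Combined Bayes factor of the evidence already in hand = 0.3 × 2.1 = 0.63.
Odds after that evidence = (23/9977) × 0.63 = 1449/997700.
Target odds = 0.9/0.1 = 9.
Need 8ⁿ ≥ 9 ÷ (1449/997700) = 997700/161.
8⁴ = 4096 falls short of 997700/161 but 8⁵ = 32768 reaches it, so n = 5.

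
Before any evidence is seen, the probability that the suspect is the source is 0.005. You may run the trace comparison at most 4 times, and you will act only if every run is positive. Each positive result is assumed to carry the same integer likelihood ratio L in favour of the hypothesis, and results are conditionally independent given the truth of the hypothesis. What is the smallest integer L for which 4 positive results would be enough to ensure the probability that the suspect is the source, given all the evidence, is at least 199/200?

Prior odds = 0.005/0.995 = 1/199.
Target odds = 0.995/0.005 = 199.
Need L⁴ ≥ 199 ÷ (1/199) = 39601.
14⁴ = 38416 < 39601 ≤ 50625 = 15⁴, so L = 15.

15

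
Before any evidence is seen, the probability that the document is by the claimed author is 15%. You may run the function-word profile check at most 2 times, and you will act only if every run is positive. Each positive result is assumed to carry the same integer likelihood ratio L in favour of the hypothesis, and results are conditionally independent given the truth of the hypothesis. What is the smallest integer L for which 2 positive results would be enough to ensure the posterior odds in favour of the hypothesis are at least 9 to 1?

8

Prior odds = 0.15/0.85 = 3/17.
Target odds = 9.
Need L² ≥ 9 ÷ (3/17) = 51.
7² = 49 < 51 ≤ 64 = 8², so L = 8.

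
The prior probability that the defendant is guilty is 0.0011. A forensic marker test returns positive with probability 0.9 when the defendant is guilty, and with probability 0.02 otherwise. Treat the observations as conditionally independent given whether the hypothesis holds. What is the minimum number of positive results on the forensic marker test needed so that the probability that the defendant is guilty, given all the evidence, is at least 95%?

3

Prior odds = 0.0011/0.9989 = 11/9989.
Likelihood ratio of a positive result = 0.9/0.02 = 45.
Target odds: 0.95 ÷ 0.05 = 19.
Need (11/9989) × 45ⁿ ≥ 19, i.e. 45ⁿ ≥ 189791/11.
45² = 2025 falls short of 189791/11 but 45³ = 91125 reaches it, so n = 3.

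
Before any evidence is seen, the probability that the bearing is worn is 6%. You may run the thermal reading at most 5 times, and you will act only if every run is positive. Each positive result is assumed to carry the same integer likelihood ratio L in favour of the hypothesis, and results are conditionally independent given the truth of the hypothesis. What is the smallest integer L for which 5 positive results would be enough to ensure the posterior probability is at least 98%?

4

Prior odds = 0.06/0.94 = 3/47.
Target odds = 0.98/0.02 = 49.
Need L⁵ ≥ 49 ÷ (3/47) = 2303/3.
3⁵ = 243 < 2303/3 ≤ 1024 = 4⁵, so L = 4.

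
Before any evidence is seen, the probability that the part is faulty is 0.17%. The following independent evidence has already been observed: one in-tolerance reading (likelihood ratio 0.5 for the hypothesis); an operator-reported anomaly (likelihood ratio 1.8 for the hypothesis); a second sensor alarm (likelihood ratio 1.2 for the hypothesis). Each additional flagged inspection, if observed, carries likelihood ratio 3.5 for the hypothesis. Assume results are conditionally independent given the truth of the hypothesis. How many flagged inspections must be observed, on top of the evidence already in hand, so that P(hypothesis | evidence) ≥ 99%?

9

Prior odds = 0.0017/0.9983 = 17/9983.
Combined Bayes factor of the evidence already in hand = 0.5 × 1.8 × 1.2 = 1.08.
Odds after that evidence = (17/9983) × 1.08 = 459/249575.
Target odds = 0.99/0.01 = 99.
Need 3.5ⁿ ≥ 99 ÷ (459/249575) = 2745325/51.
3.5⁸ = 5764801/256 falls short of 2745325/51 but 3.5⁹ = 40353607/512 reaches it, so n = 9.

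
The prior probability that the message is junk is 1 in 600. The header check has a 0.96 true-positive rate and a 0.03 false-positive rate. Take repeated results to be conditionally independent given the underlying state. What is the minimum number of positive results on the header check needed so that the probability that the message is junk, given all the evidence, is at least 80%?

Prior odds = (1/600)/(599/600) = 1/599.
Likelihood ratio of a positive result = 0.96/0.03 = 32.
Target odds: 0.8 ÷ 0.2 = 4.
Need (1/599) × 32ⁿ ≥ 4, i.e. 32ⁿ ≥ 2396.
32² = 1024 falls short of 2396 but 32³ = 32768 reaches it, so n = 3.

3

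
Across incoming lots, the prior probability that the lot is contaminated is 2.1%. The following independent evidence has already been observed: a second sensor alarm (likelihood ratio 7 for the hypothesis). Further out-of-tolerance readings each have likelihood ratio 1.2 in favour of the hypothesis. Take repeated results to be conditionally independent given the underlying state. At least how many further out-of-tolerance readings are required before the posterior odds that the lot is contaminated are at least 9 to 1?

Prior odds = 0.021/0.979 = 21/979.
Bayes factor of the evidence already in hand = 7.
Odds after that evidence = (21/979) × 7 = 147/979.
Target odds = 9.
Need 1.2ⁿ ≥ 9 ÷ (147/979) = 2937/49.
1.2²² ≈55.2061 falls short of 2937/49 but 1.2²³ ≈66.2474 reaches it, so n = 23.

23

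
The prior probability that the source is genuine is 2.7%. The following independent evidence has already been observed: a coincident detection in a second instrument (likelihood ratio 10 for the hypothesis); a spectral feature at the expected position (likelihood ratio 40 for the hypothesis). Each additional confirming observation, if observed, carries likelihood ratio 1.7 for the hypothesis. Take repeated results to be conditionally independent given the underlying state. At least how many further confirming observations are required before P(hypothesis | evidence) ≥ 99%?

5

Prior odds = 0.027/0.973 = 27/973.
Combined Bayes factor of the evidence already in hand = 10 × 40 = 400.
Odds after that evidence = (27/973) × 400 = 10800/973.
Target odds = 0.99/0.01 = 99.
Need 1.7ⁿ ≥ 99 ÷ (10800/973) = 10703/1200.
1.7⁴ = 8.3521 falls short of 10703/1200 but 1.7⁵ = 1419857/100000 reaches it, so n = 5.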